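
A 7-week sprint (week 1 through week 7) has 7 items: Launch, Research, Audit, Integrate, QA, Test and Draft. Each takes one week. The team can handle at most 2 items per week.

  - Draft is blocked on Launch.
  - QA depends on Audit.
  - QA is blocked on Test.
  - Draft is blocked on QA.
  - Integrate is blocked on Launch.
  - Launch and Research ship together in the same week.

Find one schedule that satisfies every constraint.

Launch in week 3, Research in week 3, Integrate in week 4, Audit in week 1, QA in week 2, Test in week 1, Draft in week 4

Checking: Launch(week 3) before Draft(week 4); Audit(week 1) before QA(week 2); QA(week 2) before Draft(week 4); Test(week 1) before QA(week 2); Launch(week 3) before Integrate(week 4); Launch = Research = week 3; max 2 per week (cap 2).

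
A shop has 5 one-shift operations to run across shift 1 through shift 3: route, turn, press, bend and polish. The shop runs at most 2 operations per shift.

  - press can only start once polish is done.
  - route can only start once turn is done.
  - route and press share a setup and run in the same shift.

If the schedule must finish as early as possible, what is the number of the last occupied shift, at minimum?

The precedence chain requires at least 2 distinct shifts.
With at most 2 per shift and 5 operations, at least 3 shifts are needed.
3 works (last occupied shift: shift 3): for example turn in shift 1, bend in shift 3, polish in shift 1, press in shift 2, route in shift 2.

3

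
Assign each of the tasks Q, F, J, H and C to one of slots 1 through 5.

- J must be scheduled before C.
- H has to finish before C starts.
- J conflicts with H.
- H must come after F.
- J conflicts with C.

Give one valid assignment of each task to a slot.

F=1, Q=1, H=2, J=1, C=3

Checking: F(1) before H(2); H(2) before C(3); J(1) before C(3); J(1) != H(2); J(1) != C(3).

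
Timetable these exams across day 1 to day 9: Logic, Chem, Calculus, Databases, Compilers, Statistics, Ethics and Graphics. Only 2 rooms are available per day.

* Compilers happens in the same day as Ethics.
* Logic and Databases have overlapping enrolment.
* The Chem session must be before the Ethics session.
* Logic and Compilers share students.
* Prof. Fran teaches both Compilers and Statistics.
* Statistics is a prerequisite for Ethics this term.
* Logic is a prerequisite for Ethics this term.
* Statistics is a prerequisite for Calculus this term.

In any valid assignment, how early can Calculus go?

Precedence pushes Calculus to at least day 2.
Calculus at day 2 is achievable: Compilers -> day 3, Calculus -> day 2, Logic -> day 1, Statistics -> day 1, Databases -> day 4, Chem -> day 2, Ethics -> day 3, Graphics -> day 4.

day 2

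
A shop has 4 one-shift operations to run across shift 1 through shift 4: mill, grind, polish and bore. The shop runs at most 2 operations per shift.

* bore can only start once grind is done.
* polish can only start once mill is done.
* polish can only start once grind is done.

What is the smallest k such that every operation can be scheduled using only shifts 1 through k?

The precedence chain requires at least 2 distinct shifts.
With at most 2 per shift and 4 operations, at least 2 shifts are needed.
2 works (last occupied shift: shift 2): for example bore in shift 2, mill in shift 1, grind in shift 1, polish in shift 2.

2 shifts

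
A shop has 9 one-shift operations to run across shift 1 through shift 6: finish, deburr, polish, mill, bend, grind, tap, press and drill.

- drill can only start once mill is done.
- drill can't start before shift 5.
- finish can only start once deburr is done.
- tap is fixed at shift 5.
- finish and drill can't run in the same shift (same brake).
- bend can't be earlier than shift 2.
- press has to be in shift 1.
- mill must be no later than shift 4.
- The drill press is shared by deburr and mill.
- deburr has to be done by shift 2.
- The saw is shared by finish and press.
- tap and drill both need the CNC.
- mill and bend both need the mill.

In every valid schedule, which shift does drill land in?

shift 6

drill's window is shift 5–shift 6.
tap is fixed at shift 5, and drill can't share a shift with tap.
So drill must be shift 6.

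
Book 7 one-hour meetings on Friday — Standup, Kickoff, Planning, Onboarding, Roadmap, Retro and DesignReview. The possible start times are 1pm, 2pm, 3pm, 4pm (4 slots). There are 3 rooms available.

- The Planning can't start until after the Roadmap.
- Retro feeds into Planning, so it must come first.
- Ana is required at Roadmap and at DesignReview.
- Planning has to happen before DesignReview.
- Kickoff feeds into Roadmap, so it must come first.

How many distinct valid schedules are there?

Splitting on Standup: it can be 1pm (7), 2pm (7), 3pm (8), 4pm (8). Listing each branch's schedules as (Kickoff, Planning, Onboarding, Roadmap, Retro, DesignReview):
Standup=1pm: (1pm,3pm,1pm,2pm,2pm,4pm) (1pm,3pm,2pm,2pm,1pm,4pm) (1pm,3pm,2pm,2pm,2pm,4pm) (1pm,3pm,3pm,2pm,1pm,4pm) (1pm,3pm,3pm,2pm,2pm,4pm) (1pm,3pm,4pm,2pm,1pm,4pm) (1pm,3pm,4pm,2pm,2pm,4pm) — 7.
Standup=2pm: (1pm,3pm,1pm,2pm,1pm,4pm) (1pm,3pm,1pm,2pm,2pm,4pm) (1pm,3pm,2pm,2pm,1pm,4pm) (1pm,3pm,3pm,2pm,1pm,4pm) (1pm,3pm,3pm,2pm,2pm,4pm) (1pm,3pm,4pm,2pm,1pm,4pm) (1pm,3pm,4pm,2pm,2pm,4pm) — 7.
Standup=3pm: (1pm,3pm,1pm,2pm,1pm,4pm) (1pm,3pm,1pm,2pm,2pm,4pm) (1pm,3pm,2pm,2pm,1pm,4pm) (1pm,3pm,2pm,2pm,2pm,4pm) (1pm,3pm,3pm,2pm,1pm,4pm) (1pm,3pm,3pm,2pm,2pm,4pm) (1pm,3pm,4pm,2pm,1pm,4pm) (1pm,3pm,4pm,2pm,2pm,4pm) — 8.
Standup=4pm: (1pm,3pm,1pm,2pm,1pm,4pm) (1pm,3pm,1pm,2pm,2pm,4pm) (1pm,3pm,2pm,2pm,1pm,4pm) (1pm,3pm,2pm,2pm,2pm,4pm) (1pm,3pm,3pm,2pm,1pm,4pm) (1pm,3pm,3pm,2pm,2pm,4pm) (1pm,3pm,4pm,2pm,1pm,4pm) (1pm,3pm,4pm,2pm,2pm,4pm) — 8.
Summing: 7 + 7 + 8 + 8 = 30.

30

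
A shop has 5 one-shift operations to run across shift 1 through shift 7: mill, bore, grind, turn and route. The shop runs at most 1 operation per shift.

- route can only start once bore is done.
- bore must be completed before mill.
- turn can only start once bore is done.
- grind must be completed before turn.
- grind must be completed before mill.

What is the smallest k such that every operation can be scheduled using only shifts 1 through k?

The precedence chain requires at least 2 distinct shifts.
With at most 1 per shift and 5 operations, at least 5 shifts are needed.
5 works (last occupied shift: shift 5): for example grind=shift 2; bore=shift 1; mill=shift 3; turn=shift 4; route=shift 5.

5 shifts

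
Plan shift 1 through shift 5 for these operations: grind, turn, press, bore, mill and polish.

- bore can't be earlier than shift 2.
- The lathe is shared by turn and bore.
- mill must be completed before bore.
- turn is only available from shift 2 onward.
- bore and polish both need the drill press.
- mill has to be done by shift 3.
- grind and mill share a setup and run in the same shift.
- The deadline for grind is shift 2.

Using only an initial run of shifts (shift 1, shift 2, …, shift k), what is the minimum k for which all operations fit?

The precedence chain requires at least 2 distinct shifts.
Could 2 shifts be enough, i.e. nothing placed later than shift 2? No: turn's window within 2 shifts is {shift 2}; bore's window within 2 shifts is {shift 2}; bore can't share with turn (shift 2) → nothing is left.
So 2 shifts is not enough.
3 works (last occupied shift: shift 3): for example bore=shift 2, grind=shift 1, mill=shift 1, press=shift 1, polish=shift 1, turn=shift 3.

3 shifts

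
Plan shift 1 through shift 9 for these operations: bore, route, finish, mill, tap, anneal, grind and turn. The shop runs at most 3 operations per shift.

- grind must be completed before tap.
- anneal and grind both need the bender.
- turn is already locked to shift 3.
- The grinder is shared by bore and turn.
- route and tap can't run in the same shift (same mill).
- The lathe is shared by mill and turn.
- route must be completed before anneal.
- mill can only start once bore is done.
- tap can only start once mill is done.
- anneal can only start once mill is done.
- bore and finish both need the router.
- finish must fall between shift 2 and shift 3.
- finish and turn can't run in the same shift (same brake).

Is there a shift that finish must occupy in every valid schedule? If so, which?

finish's window is shift 2–shift 3.
turn is fixed at shift 3, and finish can't share a shift with turn.
So finish must be shift 2.

shift 2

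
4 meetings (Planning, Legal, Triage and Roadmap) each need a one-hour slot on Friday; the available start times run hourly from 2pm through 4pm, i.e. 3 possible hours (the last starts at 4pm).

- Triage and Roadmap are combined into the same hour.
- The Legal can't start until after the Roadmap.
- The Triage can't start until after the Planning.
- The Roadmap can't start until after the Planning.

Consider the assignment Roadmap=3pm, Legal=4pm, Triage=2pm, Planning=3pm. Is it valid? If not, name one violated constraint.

Triage and Roadmap are combined into the same hour — violated.
The Triage can't start until after the Planning — violated.
The Roadmap can't start until after the Planning — violated.
The Legal can't start until after the Roadmap — holds.

No — it violates: The Triage can't start until after the Planning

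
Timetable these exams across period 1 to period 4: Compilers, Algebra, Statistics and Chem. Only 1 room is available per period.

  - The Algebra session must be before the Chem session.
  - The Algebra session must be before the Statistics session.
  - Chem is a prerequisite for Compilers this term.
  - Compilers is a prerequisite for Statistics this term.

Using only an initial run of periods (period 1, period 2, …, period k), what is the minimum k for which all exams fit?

The precedence chain requires at least 4 distinct periods.
With at most 1 per period and 4 exams, at least 4 periods are needed.
4 works (last occupied period: period 4): for example Compilers=period 3, Algebra=period 1, Chem=period 2, Statistics=period 4.

4 periods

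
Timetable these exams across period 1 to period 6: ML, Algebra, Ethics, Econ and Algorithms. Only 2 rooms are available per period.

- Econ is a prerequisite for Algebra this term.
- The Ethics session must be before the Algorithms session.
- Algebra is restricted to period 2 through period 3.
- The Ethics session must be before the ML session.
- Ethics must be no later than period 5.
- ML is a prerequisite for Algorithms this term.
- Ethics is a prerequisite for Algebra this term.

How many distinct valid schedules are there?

42

Splitting on ML: it can be period 2 (12), period 3 (15), period 4 (10), period 5 (5). Listing each branch's schedules as (Algebra, Ethics, Econ, Algorithms) by period number:
ML=period 2: (2,1,1,3) (2,1,1,4) (2,1,1,5) (2,1,1,6) (3,1,1,3) (3,1,1,4) (3,1,1,5) (3,1,1,6) (3,1,2,3) (3,1,2,4) (3,1,2,5) (3,1,2,6) — 12.
ML=period 3: (2,1,1,4) (2,1,1,5) (2,1,1,6) (3,1,1,4) (3,1,1,5) (3,1,1,6) (3,1,2,4) (3,1,2,5) (3,1,2,6) (3,2,1,4) (3,2,1,5) (3,2,1,6) (3,2,2,4) (3,2,2,5) (3,2,2,6) — 15.
ML=period 4: (2,1,1,5) (2,1,1,6) (3,1,1,5) (3,1,1,6) (3,1,2,5) (3,1,2,6) (3,2,1,5) (3,2,1,6) (3,2,2,5) (3,2,2,6) — 10.
ML=period 5: (2,1,1,6) (3,1,1,6) (3,1,2,6) (3,2,1,6) (3,2,2,6) — 5.
Summing: 12 + 15 + 10 + 5 = 42.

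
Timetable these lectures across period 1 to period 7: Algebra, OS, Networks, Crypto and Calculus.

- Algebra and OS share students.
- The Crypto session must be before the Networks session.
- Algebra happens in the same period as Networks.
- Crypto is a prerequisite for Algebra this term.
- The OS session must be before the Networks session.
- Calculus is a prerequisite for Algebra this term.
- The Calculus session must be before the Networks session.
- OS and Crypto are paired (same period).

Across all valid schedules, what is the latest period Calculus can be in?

Downstream work caps Calculus at period 6.
Calculus at period 6 is achievable: OS=period 1; Crypto=period 1; Networks=period 7; Algebra=period 7; Calculus=period 6.

period 6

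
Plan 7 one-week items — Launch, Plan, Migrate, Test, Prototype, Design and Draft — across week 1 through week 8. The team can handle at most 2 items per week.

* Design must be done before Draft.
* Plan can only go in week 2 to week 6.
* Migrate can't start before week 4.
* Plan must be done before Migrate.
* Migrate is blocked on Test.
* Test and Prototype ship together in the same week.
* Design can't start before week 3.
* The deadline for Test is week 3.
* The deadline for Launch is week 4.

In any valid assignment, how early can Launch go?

week 1

Launch's own window allows nothing later than week 4.
Launch at week 1 is achievable: Prototype=week 2; Test=week 2; Launch=week 1; Migrate=week 4; Draft=week 4; Design=week 3; Plan=week 3.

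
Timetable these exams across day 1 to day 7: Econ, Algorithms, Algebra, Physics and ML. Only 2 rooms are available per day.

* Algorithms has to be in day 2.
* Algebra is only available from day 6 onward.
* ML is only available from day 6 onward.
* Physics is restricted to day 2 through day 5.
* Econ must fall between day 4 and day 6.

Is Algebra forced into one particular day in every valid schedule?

No

Algebra can be day 6 (e.g. ML=day 6, Physics=day 2, Econ=day 4, Algorithms=day 2, Algebra=day 6) or day 7 (e.g. Econ in day 4; Algorithms in day 2; Algebra in day 7; ML in day 6; Physics in day 2).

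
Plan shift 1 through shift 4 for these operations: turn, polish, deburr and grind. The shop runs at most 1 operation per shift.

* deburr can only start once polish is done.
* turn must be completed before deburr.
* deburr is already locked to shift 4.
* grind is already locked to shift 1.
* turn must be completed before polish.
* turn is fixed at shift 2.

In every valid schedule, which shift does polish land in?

turn is fixed at shift 2 and must come before polish, so polish is at least shift 3.
deburr is fixed at shift 4 and must come after polish, so polish is at most shift 3.
So polish must be shift 3.

shift 3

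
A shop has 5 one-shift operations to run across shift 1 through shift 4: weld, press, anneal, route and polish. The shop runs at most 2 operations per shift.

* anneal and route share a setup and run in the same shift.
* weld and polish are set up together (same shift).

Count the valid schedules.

24

Splitting on weld: it can be shift 1 (6), shift 2 (6), shift 3 (6), shift 4 (6). Listing each branch's schedules as (press, anneal, route, polish) by shift number:
weld=shift 1: (2,3,3,1) (2,4,4,1) (3,2,2,1) (3,4,4,1) (4,2,2,1) (4,3,3,1) — 6.
weld=shift 2: (1,3,3,2) (1,4,4,2) (3,1,1,2) (3,4,4,2) (4,1,1,2) (4,3,3,2) — 6.
weld=shift 3: (1,2,2,3) (1,4,4,3) (2,1,1,3) (2,4,4,3) (4,1,1,3) (4,2,2,3) — 6.
weld=shift 4: (1,2,2,4) (1,3,3,4) (2,1,1,4) (2,3,3,4) (3,1,1,4) (3,2,2,4) — 6.
Summing: 6 + 6 + 6 + 6 = 24.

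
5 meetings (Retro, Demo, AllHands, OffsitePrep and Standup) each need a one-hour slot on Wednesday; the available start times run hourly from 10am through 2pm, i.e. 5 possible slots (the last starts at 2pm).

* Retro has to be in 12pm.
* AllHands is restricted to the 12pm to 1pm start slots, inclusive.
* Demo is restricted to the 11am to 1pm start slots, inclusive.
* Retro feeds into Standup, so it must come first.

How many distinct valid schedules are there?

Splitting on Demo: it can be 11am (20), 12pm (20), 1pm (20). Listing each branch's schedules as (Retro, AllHands, OffsitePrep, Standup):
Demo=11am: (12pm,12pm,10am,1pm) (12pm,12pm,10am,2pm) (12pm,12pm,11am,1pm) (12pm,12pm,11am,2pm) (12pm,12pm,12pm,1pm) (12pm,12pm,12pm,2pm) (12pm,12pm,1pm,1pm) (12pm,12pm,1pm,2pm) (12pm,12pm,2pm,1pm) (12pm,12pm,2pm,2pm) (12pm,1pm,10am,1pm) (12pm,1pm,10am,2pm) (12pm,1pm,11am,1pm) (12pm,1pm,11am,2pm) (12pm,1pm,12pm,1pm) (12pm,1pm,12pm,2pm) (12pm,1pm,1pm,1pm) (12pm,1pm,1pm,2pm) (12pm,1pm,2pm,1pm) (12pm,1pm,2pm,2pm) — 20.
Demo=12pm: (12pm,12pm,10am,1pm) (12pm,12pm,10am,2pm) (12pm,12pm,11am,1pm) (12pm,12pm,11am,2pm) (12pm,12pm,12pm,1pm) (12pm,12pm,12pm,2pm) (12pm,12pm,1pm,1pm) (12pm,12pm,1pm,2pm) (12pm,12pm,2pm,1pm) (12pm,12pm,2pm,2pm) (12pm,1pm,10am,1pm) (12pm,1pm,10am,2pm) (12pm,1pm,11am,1pm) (12pm,1pm,11am,2pm) (12pm,1pm,12pm,1pm) (12pm,1pm,12pm,2pm) (12pm,1pm,1pm,1pm) (12pm,1pm,1pm,2pm) (12pm,1pm,2pm,1pm) (12pm,1pm,2pm,2pm) — 20.
Demo=1pm: (12pm,12pm,10am,1pm) (12pm,12pm,10am,2pm) (12pm,12pm,11am,1pm) (12pm,12pm,11am,2pm) (12pm,12pm,12pm,1pm) (12pm,12pm,12pm,2pm) (12pm,12pm,1pm,1pm) (12pm,12pm,1pm,2pm) (12pm,12pm,2pm,1pm) (12pm,12pm,2pm,2pm) (12pm,1pm,10am,1pm) (12pm,1pm,10am,2pm) (12pm,1pm,11am,1pm) (12pm,1pm,11am,2pm) (12pm,1pm,12pm,1pm) (12pm,1pm,12pm,2pm) (12pm,1pm,1pm,1pm) (12pm,1pm,1pm,2pm) (12pm,1pm,2pm,1pm) (12pm,1pm,2pm,2pm) — 20.
Summing: 20 + 20 + 20 = 60.

60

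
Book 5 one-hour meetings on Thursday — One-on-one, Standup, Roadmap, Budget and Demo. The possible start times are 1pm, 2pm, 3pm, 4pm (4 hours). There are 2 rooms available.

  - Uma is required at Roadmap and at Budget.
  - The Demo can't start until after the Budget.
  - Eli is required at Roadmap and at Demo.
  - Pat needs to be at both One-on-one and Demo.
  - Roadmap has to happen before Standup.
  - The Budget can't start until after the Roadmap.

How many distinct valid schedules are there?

Splitting on One-on-one: it can be 1pm (11), 2pm (9), 3pm (6), 4pm (3). Listing each branch's schedules as (Standup, Roadmap, Budget, Demo):
One-on-one=1pm: (2pm,1pm,2pm,3pm) (2pm,1pm,2pm,4pm) (2pm,1pm,3pm,4pm) (3pm,1pm,2pm,3pm) (3pm,1pm,2pm,4pm) (3pm,1pm,3pm,4pm) (3pm,2pm,3pm,4pm) (4pm,1pm,2pm,3pm) (4pm,1pm,2pm,4pm) (4pm,1pm,3pm,4pm) (4pm,2pm,3pm,4pm) — 11.
One-on-one=2pm: (2pm,1pm,3pm,4pm) (3pm,1pm,2pm,3pm) (3pm,1pm,2pm,4pm) (3pm,1pm,3pm,4pm) (3pm,2pm,3pm,4pm) (4pm,1pm,2pm,3pm) (4pm,1pm,2pm,4pm) (4pm,1pm,3pm,4pm) (4pm,2pm,3pm,4pm) — 9.
One-on-one=3pm: (2pm,1pm,2pm,4pm) (2pm,1pm,3pm,4pm) (3pm,1pm,2pm,4pm) (4pm,1pm,2pm,4pm) (4pm,1pm,3pm,4pm) (4pm,2pm,3pm,4pm) — 6.
One-on-one=4pm: (2pm,1pm,2pm,3pm) (3pm,1pm,2pm,3pm) (4pm,1pm,2pm,3pm) — 3.
Summing: 11 + 9 + 6 + 3 = 29.

29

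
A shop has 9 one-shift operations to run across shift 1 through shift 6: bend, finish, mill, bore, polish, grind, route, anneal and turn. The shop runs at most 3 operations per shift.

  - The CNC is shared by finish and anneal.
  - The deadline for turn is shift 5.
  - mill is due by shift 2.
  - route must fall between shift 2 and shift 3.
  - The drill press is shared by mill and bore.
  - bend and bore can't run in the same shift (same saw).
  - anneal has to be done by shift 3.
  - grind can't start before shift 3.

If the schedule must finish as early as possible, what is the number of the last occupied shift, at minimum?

With at most 3 per shift and 9 operations, at least 3 shifts are needed.
grind can't be placed before shift 3, so the schedule must run through at least shift 3.
3 works (last occupied shift: shift 3): for example polish -> shift 2; finish -> shift 1; bore -> shift 2; route -> shift 2; bend -> shift 1; mill -> shift 1; turn -> shift 3; anneal -> shift 3; grind -> shift 3.

shift 3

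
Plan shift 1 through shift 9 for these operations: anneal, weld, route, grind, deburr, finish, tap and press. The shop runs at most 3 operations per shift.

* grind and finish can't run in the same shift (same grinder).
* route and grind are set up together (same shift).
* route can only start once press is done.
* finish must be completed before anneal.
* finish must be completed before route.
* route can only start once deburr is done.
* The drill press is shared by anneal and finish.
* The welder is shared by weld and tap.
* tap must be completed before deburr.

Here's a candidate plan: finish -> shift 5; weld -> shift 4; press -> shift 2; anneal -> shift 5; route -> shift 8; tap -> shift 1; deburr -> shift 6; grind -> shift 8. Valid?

Invalid. The drill press is shared by anneal and finish.

tap must be completed before deburr — holds.
route can only start once press is done — holds.
The shop runs at most 3 operations per shift — holds.
grind and finish can't run in the same shift (same grinder) — holds.
route can only start once deburr is done — holds.
The welder is shared by weld and tap — holds.
The drill press is shared by anneal and finish — violated.
route and grind are set up together (same shift) — holds.
finish must be completed before anneal — violated.
finish must be completed before route — holds.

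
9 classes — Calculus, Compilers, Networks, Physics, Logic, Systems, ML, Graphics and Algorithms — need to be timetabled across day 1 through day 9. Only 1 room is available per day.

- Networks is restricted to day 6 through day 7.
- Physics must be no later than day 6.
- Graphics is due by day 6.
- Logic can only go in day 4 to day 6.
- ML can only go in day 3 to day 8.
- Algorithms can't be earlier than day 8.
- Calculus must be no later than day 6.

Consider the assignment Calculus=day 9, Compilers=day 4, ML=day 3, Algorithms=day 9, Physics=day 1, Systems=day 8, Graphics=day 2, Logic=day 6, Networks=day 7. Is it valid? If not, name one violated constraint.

Algorithms can't be earlier than day 8 — holds.
Physics must be no later than day 6 — holds.
ML can only go in day 3 to day 8 — holds.
Networks is restricted to day 6 through day 7 — holds.
Logic can only go in day 4 to day 6 — holds.
Graphics is due by day 6 — holds.
Only 1 room is available per day — violated.
Calculus must be no later than day 6 — violated.

No — it violates: Calculus must be no later than day 6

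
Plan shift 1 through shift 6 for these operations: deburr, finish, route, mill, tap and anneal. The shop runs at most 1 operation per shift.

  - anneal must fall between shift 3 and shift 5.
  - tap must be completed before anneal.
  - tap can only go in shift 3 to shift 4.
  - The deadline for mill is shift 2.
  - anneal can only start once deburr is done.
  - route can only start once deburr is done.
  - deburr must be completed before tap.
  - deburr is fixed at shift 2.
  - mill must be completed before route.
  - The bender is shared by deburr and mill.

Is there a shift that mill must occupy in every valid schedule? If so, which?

shift 1

mill's window is shift 1–shift 2.
deburr is fixed at shift 2, and mill can't share a shift with deburr.
So mill must be shift 1.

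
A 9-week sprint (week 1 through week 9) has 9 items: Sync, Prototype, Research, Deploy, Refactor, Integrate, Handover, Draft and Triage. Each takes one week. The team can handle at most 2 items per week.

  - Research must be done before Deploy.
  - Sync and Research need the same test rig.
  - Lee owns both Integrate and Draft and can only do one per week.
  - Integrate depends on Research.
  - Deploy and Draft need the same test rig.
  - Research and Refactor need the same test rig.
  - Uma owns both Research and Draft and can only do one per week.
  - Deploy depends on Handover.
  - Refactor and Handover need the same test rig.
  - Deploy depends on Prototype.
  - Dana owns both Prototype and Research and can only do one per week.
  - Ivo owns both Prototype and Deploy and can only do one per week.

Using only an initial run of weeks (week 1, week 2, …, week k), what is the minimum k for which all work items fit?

The precedence chain requires at least 2 distinct weeks.
With at most 2 per week and 9 work items, at least 5 weeks are needed.
5 works (last occupied week: week 5): for example Triage=week 5, Integrate=week 2, Draft=week 4, Handover=week 1, Sync=week 3, Refactor=week 4, Prototype=week 2, Research=week 1, Deploy=week 3.

5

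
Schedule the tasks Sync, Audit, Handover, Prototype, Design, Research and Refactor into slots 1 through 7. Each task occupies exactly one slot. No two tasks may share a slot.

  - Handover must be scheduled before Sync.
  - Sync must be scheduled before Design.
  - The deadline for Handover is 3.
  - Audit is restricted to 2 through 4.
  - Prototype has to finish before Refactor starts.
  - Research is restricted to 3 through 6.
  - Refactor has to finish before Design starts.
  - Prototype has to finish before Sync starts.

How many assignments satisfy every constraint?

40

Splitting on Sync: it can be 3 (4), 4 (8), 5 (14), 6 (14). Listing each branch's schedules as (Audit, Handover, Prototype, Design, Research, Refactor):
Sync=3: (4,1,2,7,5,6) (4,1,2,7,6,5) (4,2,1,7,5,6) (4,2,1,7,6,5) — 4.
Sync=4: (2,1,3,7,5,6) (2,1,3,7,6,5) (2,3,1,7,5,6) (2,3,1,7,6,5) (3,1,2,7,5,6) (3,1,2,7,6,5) (3,2,1,7,5,6) (3,2,1,7,6,5) — 8.
Sync=5: (2,1,3,7,4,6) (2,1,3,7,6,4) (2,1,4,7,3,6) (2,3,1,7,4,6) (2,3,1,7,6,4) (3,1,2,7,4,6) (3,1,2,7,6,4) (3,2,1,7,4,6) (3,2,1,7,6,4) (4,1,2,7,3,6) (4,1,2,7,6,3) (4,2,1,7,3,6) (4,2,1,7,6,3) (4,3,1,7,6,2) — 14.
Sync=6: (2,1,3,7,4,5) (2,1,3,7,5,4) (2,1,4,7,3,5) (2,3,1,7,4,5) (2,3,1,7,5,4) (3,1,2,7,4,5) (3,1,2,7,5,4) (3,2,1,7,4,5) (3,2,1,7,5,4) (4,1,2,7,3,5) (4,1,2,7,5,3) (4,2,1,7,3,5) (4,2,1,7,5,3) (4,3,1,7,5,2) — 14.
Summing: 4 + 8 + 14 + 14 = 40.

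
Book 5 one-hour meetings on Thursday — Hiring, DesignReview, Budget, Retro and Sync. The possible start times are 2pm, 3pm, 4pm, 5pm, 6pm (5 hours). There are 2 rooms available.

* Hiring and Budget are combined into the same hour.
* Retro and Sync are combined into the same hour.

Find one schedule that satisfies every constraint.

Sync -> 4pm, Retro -> 4pm, DesignReview -> 3pm, Hiring -> 2pm, Budget -> 2pm

Checking: Retro = Sync = 4pm; Hiring = Budget = 2pm; max 2 per hour (cap 2).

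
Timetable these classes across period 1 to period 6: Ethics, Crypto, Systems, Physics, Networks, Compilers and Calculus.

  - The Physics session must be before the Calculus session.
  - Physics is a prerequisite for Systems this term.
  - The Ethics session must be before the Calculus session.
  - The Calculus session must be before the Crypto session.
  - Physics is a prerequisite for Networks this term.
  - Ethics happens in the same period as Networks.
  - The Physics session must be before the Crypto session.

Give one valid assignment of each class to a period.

Physics=period 1; Compilers=period 1; Systems=period 2; Calculus=period 3; Crypto=period 4; Networks=period 2; Ethics=period 2

Checking: Physics(period 1) before Calculus(period 3); Calculus(period 3) before Crypto(period 4); Ethics(period 2) before Calculus(period 3); Physics(period 1) before Networks(period 2); Physics(period 1) before Systems(period 2); Physics(period 1) before Crypto(period 4); Ethics = Networks = period 2.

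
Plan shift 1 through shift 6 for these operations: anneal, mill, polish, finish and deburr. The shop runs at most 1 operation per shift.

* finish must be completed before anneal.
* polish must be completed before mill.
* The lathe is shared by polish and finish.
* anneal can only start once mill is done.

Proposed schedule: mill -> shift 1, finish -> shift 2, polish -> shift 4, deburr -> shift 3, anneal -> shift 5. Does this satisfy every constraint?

No — it violates: polish must be completed before mill

The shop runs at most 1 operation per shift — holds.
finish must be completed before anneal — holds.
anneal can only start once mill is done — holds.
polish must be completed before mill — violated.
The lathe is shared by polish and finish — holds.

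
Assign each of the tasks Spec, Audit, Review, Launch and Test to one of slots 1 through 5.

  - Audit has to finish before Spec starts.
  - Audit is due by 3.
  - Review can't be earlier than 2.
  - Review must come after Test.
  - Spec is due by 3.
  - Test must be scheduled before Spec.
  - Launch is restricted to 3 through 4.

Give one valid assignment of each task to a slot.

Audit=1, Test=1, Spec=2, Launch=3, Review=2

Checking: Test(1) before Review(2); Audit(1) before Spec(2); Test(1) before Spec(2); Launch=3 in [3,4]; Spec=2 in [1,3]; Review=2 in [2,5]; Audit=1 in [1,3].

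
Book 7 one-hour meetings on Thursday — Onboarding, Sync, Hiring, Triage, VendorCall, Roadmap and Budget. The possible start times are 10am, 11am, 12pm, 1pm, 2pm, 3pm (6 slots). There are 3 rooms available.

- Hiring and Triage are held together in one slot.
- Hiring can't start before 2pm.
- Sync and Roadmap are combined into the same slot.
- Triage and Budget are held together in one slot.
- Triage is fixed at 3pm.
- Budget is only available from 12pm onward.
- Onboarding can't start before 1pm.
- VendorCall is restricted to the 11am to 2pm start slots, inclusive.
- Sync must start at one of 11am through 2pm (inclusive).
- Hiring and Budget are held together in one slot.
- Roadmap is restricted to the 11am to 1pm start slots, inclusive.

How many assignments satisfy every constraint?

23

Splitting on Onboarding: it can be 1pm (11), 2pm (12). Listing each branch's schedules as (Sync, Hiring, Triage, VendorCall, Roadmap, Budget):
Onboarding=1pm: (11am,3pm,3pm,11am,11am,3pm) (11am,3pm,3pm,12pm,11am,3pm) (11am,3pm,3pm,1pm,11am,3pm) (11am,3pm,3pm,2pm,11am,3pm) (12pm,3pm,3pm,11am,12pm,3pm) (12pm,3pm,3pm,12pm,12pm,3pm) (12pm,3pm,3pm,1pm,12pm,3pm) (12pm,3pm,3pm,2pm,12pm,3pm) (1pm,3pm,3pm,11am,1pm,3pm) (1pm,3pm,3pm,12pm,1pm,3pm) (1pm,3pm,3pm,2pm,1pm,3pm) — 11.
Onboarding=2pm: (11am,3pm,3pm,11am,11am,3pm) (11am,3pm,3pm,12pm,11am,3pm) (11am,3pm,3pm,1pm,11am,3pm) (11am,3pm,3pm,2pm,11am,3pm) (12pm,3pm,3pm,11am,12pm,3pm) (12pm,3pm,3pm,12pm,12pm,3pm) (12pm,3pm,3pm,1pm,12pm,3pm) (12pm,3pm,3pm,2pm,12pm,3pm) (1pm,3pm,3pm,11am,1pm,3pm) (1pm,3pm,3pm,12pm,1pm,3pm) (1pm,3pm,3pm,1pm,1pm,3pm) (1pm,3pm,3pm,2pm,1pm,3pm) — 12.
Summing: 11 + 12 = 23.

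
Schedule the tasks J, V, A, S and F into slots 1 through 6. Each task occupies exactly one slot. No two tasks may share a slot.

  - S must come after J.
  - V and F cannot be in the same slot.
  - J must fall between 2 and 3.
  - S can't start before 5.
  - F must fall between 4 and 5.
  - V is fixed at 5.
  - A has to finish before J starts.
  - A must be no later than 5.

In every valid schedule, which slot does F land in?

4

F's window is 4–5.
V is fixed at 5, and F can't share a slot with V.
So F must be 4.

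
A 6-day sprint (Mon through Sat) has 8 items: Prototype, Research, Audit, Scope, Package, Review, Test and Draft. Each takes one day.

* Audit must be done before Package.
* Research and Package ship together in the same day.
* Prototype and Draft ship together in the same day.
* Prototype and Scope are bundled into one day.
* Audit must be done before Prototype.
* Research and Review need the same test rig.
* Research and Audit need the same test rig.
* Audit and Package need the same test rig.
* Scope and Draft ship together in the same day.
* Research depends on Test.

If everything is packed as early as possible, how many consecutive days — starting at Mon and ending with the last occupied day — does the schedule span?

The precedence chain requires at least 2 distinct days.
2 works (last occupied day: Tue): for example Audit in Mon; Test in Mon; Review in Mon; Scope in Tue; Research in Tue; Draft in Tue; Prototype in Tue; Package in Tue.

2 days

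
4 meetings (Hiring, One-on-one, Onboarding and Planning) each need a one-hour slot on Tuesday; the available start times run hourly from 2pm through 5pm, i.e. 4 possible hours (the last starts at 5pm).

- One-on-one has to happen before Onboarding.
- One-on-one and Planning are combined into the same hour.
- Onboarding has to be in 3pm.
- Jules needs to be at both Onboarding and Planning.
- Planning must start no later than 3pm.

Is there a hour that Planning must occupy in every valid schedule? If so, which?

2pm

Planning's window is 2pm–3pm.
Onboarding is fixed at 3pm, and Planning can't share a hour with Onboarding.
So Planning must be 2pm.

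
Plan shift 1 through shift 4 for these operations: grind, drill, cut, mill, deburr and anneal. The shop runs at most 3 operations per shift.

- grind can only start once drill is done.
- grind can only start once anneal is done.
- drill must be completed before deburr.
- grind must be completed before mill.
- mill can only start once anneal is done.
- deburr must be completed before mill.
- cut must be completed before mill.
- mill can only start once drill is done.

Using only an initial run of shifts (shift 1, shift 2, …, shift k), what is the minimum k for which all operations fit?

3

The precedence chain requires at least 3 distinct shifts.
With at most 3 per shift and 6 operations, at least 2 shifts are needed.
3 works (last occupied shift: shift 3): for example cut=shift 1; mill=shift 3; grind=shift 2; anneal=shift 1; drill=shift 1; deburr=shift 2.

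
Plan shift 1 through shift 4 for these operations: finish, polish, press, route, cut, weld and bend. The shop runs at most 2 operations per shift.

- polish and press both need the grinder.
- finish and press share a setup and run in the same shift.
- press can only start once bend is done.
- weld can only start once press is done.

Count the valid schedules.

Splitting on finish: it can be shift 2 (24), shift 3 (24). Listing each branch's schedules as (polish, press, route, cut, weld, bend) by shift number:
finish=shift 2: (1,2,3,3,4,1) (1,2,3,4,3,1) (1,2,3,4,4,1) (1,2,4,3,3,1) (1,2,4,3,4,1) (1,2,4,4,3,1) (3,2,1,3,4,1) (3,2,1,4,3,1) (3,2,1,4,4,1) (3,2,3,1,4,1) (3,2,3,4,4,1) (3,2,4,1,3,1) (3,2,4,1,4,1) (3,2,4,3,4,1) (3,2,4,4,3,1) (4,2,1,3,3,1) (4,2,1,3,4,1) (4,2,1,4,3,1) (4,2,3,1,3,1) (4,2,3,1,4,1) (4,2,3,3,4,1) (4,2,3,4,3,1) (4,2,4,1,3,1) (4,2,4,3,3,1) — 24.
finish=shift 3: (1,3,1,2,4,2) (1,3,1,4,4,2) (1,3,2,1,4,2) (1,3,2,2,4,1) (1,3,2,4,4,1) (1,3,2,4,4,2) (1,3,4,1,4,2) (1,3,4,2,4,1) (1,3,4,2,4,2) (2,3,1,1,4,2) (2,3,1,2,4,1) (2,3,1,4,4,1) (2,3,1,4,4,2) (2,3,2,1,4,1) (2,3,2,4,4,1) (2,3,4,1,4,1) (2,3,4,1,4,2) (2,3,4,2,4,1) (4,3,1,1,4,2) (4,3,1,2,4,1) (4,3,1,2,4,2) (4,3,2,1,4,1) (4,3,2,1,4,2) (4,3,2,2,4,1) — 24.
Summing: 24 + 24 = 48.

48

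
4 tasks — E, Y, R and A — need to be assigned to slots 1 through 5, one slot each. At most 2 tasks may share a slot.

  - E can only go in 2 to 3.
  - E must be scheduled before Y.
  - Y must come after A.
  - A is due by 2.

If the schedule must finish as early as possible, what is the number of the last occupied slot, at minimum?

slot 3

The precedence chain requires at least 2 distinct slots.
With at most 2 per slot and 4 tasks, at least 2 slots are needed.
Propagating the time windows through the other constraints, Y can't land before 3, so the schedule must run through at least slot 3.
3 works (last occupied slot: 3): for example R=1; Y=3; E=2; A=1.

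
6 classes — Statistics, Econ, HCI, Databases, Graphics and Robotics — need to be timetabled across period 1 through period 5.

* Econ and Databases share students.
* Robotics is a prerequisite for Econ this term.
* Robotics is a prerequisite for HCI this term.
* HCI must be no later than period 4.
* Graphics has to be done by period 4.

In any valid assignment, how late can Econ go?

period 5

Precedence pushes Econ to at least period 2.
Econ at period 5 is achievable: Econ=period 5, Statistics=period 1, Robotics=period 1, Graphics=period 1, HCI=period 2, Databases=period 1.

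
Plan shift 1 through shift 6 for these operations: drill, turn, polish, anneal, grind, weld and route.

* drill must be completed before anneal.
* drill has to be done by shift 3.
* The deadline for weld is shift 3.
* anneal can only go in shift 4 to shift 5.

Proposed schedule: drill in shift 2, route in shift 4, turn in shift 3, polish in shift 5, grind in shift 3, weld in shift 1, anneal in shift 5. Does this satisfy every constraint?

drill must be completed before anneal — holds.
drill has to be done by shift 3 — holds.
anneal can only go in shift 4 to shift 5 — holds.
The deadline for weld is shift 3 — holds.

Yes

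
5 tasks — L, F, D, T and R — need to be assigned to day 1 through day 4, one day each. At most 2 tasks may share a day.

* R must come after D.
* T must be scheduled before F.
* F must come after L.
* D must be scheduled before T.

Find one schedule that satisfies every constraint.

R in day 2, T in day 2, D in day 1, L in day 1, F in day 3

Checking: L(day 1) before F(day 3); D(day 1) before T(day 2); T(day 2) before F(day 3); D(day 1) before R(day 2); max 2 per day (cap 2).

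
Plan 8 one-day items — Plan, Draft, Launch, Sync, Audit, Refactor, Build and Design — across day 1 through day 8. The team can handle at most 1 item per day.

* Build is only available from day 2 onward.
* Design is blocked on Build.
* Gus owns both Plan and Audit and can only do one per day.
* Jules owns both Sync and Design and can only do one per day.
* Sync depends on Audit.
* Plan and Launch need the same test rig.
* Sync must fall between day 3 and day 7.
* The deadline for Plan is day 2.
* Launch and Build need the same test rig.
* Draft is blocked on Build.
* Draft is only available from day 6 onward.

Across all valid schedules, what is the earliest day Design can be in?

day 3

Precedence pushes Design to at least day 3.
Design at day 3 is achievable: Plan=day 1, Refactor=day 8, Audit=day 4, Draft=day 6, Build=day 2, Sync=day 5, Launch=day 7, Design=day 3.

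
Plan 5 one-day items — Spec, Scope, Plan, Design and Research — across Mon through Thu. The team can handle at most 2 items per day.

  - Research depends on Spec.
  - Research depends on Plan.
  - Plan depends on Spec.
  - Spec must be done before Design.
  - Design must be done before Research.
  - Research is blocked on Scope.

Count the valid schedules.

Splitting on Spec: it can be Mon (11), Tue (2). Listing each branch's schedules as (Scope, Plan, Design, Research):
Spec=Mon: (Mon,Tue,Tue,Wed) (Mon,Tue,Tue,Thu) (Mon,Tue,Wed,Thu) (Mon,Wed,Tue,Thu) (Mon,Wed,Wed,Thu) (Tue,Tue,Wed,Thu) (Tue,Wed,Tue,Thu) (Tue,Wed,Wed,Thu) (Wed,Tue,Tue,Thu) (Wed,Tue,Wed,Thu) (Wed,Wed,Tue,Thu) — 11.
Spec=Tue: (Mon,Wed,Wed,Thu) (Tue,Wed,Wed,Thu) — 2.
Summing: 11 + 2 = 13.

13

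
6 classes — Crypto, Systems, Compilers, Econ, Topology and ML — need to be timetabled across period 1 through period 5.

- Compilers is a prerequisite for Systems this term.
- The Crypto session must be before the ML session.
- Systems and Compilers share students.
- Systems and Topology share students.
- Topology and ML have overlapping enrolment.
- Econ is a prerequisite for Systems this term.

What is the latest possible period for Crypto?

Downstream work caps Crypto at period 4.
Crypto at period 4 is achievable: Econ=period 1; Crypto=period 4; Compilers=period 1; Systems=period 2; Topology=period 1; ML=period 5.

period 4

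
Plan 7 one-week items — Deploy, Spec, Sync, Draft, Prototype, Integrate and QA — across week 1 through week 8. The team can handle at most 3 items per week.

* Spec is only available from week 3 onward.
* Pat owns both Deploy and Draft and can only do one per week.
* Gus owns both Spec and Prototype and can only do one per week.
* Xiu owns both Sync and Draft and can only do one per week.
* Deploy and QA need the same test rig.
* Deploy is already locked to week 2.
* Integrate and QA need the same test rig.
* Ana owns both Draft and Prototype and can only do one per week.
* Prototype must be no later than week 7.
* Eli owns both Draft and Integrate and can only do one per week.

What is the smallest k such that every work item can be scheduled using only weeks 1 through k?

3

With at most 3 per week and 7 work items, at least 3 weeks are needed.
Spec can't be placed before week 3, so the schedule must run through at least week 3.
3 works (last occupied week: week 3): for example Prototype=week 1; Deploy=week 2; Sync=week 1; QA=week 3; Spec=week 3; Integrate=week 1; Draft=week 3.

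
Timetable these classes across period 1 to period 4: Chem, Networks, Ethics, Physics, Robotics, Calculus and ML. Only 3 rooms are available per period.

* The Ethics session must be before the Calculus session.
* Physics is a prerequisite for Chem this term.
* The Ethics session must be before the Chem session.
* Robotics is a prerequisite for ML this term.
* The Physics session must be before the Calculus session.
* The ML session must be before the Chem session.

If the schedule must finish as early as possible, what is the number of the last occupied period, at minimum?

3

The precedence chain requires at least 3 distinct periods.
With at most 3 per period and 7 classes, at least 3 periods are needed.
3 works (last occupied period: period 3): for example Robotics -> period 1; Physics -> period 1; Networks -> period 2; Ethics -> period 1; ML -> period 2; Chem -> period 3; Calculus -> period 2.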